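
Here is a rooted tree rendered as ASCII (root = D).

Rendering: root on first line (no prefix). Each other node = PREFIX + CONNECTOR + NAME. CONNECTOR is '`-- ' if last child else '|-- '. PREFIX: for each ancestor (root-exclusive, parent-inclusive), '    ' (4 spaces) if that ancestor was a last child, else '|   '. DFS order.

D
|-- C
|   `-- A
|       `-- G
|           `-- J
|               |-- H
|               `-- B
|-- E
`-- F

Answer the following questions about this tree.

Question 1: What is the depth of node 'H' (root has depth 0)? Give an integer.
Answer: 5

Derivation:
Path from root to H: D -> C -> A -> G -> J -> H
Depth = number of edges = 5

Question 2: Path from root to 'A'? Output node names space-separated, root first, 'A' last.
Walk down from root: D -> C -> A

Answer: D C A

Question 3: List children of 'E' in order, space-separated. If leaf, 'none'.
Answer: none

Derivation:
Node E's children (from adjacency): (leaf)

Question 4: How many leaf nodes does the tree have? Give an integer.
Answer: 4

Derivation:
Leaves (nodes with no children): B, E, F, H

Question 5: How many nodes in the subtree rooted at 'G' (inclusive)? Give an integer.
Subtree rooted at G contains: B, G, H, J
Count = 4

Answer: 4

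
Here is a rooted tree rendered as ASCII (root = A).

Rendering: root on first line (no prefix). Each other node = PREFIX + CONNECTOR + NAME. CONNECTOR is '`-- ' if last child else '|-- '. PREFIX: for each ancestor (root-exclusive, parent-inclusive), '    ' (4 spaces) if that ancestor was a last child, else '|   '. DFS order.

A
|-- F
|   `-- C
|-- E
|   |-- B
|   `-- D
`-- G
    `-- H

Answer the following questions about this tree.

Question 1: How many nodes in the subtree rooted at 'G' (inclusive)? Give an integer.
Subtree rooted at G contains: G, H
Count = 2

Answer: 2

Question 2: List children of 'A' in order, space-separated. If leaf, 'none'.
Node A's children (from adjacency): F, E, G

Answer: F E G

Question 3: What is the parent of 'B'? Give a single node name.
Answer: E

Derivation:
Scan adjacency: B appears as child of E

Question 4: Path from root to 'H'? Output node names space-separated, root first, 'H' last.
Walk down from root: A -> G -> H

Answer: A G H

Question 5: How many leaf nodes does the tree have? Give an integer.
Leaves (nodes with no children): B, C, D, H

Answer: 4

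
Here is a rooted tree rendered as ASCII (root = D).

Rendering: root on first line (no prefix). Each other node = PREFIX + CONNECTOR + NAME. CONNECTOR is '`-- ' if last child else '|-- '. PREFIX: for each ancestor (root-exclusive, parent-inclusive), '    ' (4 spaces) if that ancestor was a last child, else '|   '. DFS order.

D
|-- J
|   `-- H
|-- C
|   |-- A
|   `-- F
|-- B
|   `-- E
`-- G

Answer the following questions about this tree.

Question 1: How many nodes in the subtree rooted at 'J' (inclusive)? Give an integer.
Answer: 2

Derivation:
Subtree rooted at J contains: H, J
Count = 2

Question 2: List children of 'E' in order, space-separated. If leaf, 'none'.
Node E's children (from adjacency): (leaf)

Answer: none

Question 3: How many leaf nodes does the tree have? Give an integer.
Answer: 5

Derivation:
Leaves (nodes with no children): A, E, F, G, H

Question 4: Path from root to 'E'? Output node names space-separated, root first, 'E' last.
Answer: D B E

Derivation:
Walk down from root: D -> B -> E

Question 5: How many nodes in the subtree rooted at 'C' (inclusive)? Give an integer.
Answer: 3

Derivation:
Subtree rooted at C contains: A, C, F
Count = 3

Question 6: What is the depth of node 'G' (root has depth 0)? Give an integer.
Answer: 1

Derivation:
Path from root to G: D -> G
Depth = number of edges = 1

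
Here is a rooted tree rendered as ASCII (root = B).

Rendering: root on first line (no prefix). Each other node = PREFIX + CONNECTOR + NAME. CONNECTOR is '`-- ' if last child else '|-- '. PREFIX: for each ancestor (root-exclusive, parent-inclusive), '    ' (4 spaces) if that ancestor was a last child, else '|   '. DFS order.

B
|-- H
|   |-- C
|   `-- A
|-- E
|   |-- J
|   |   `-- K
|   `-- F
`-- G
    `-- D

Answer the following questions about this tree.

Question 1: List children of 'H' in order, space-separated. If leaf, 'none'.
Node H's children (from adjacency): C, A

Answer: C A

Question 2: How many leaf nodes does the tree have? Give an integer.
Answer: 5

Derivation:
Leaves (nodes with no children): A, C, D, F, K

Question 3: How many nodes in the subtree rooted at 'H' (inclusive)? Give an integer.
Answer: 3

Derivation:
Subtree rooted at H contains: A, C, H
Count = 3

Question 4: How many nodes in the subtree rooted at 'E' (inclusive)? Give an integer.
Subtree rooted at E contains: E, F, J, K
Count = 4

Answer: 4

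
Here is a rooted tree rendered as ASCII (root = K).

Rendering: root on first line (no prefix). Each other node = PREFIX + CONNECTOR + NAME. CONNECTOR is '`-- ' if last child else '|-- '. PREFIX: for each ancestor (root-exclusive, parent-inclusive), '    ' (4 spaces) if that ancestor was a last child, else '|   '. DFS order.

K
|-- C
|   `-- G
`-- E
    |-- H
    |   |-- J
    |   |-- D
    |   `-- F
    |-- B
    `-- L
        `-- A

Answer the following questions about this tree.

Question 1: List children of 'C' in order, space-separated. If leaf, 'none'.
Answer: G

Derivation:
Node C's children (from adjacency): G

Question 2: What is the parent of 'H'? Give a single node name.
Answer: E

Derivation:
Scan adjacency: H appears as child of E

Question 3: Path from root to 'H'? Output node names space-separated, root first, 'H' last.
Walk down from root: K -> E -> H

Answer: K E H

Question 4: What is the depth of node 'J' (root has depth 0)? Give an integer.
Path from root to J: K -> E -> H -> J
Depth = number of edges = 3

Answer: 3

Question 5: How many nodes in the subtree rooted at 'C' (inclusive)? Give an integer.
Answer: 2

Derivation:
Subtree rooted at C contains: C, G
Count = 2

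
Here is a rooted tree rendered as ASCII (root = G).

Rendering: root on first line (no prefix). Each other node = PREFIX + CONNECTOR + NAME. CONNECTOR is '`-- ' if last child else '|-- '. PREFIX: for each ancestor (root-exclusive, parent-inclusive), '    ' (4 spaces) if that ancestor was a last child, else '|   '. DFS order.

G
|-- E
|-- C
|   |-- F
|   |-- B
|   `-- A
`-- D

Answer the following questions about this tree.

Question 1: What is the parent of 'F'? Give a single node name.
Scan adjacency: F appears as child of C

Answer: C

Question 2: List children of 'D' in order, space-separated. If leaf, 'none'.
Node D's children (from adjacency): (leaf)

Answer: none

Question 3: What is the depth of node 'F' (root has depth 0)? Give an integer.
Path from root to F: G -> C -> F
Depth = number of edges = 2

Answer: 2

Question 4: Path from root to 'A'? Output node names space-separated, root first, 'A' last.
Answer: G C A

Derivation:
Walk down from root: G -> C -> A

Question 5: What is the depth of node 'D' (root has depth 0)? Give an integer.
Path from root to D: G -> D
Depth = number of edges = 1

Answer: 1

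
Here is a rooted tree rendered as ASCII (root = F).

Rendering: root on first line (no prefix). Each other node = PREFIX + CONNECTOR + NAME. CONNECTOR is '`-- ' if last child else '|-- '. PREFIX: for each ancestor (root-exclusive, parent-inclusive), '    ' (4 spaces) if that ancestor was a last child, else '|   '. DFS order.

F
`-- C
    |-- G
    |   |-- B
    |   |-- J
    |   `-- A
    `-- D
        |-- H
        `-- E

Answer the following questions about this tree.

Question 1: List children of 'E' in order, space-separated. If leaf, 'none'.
Node E's children (from adjacency): (leaf)

Answer: none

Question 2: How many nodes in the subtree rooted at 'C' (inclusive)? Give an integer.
Subtree rooted at C contains: A, B, C, D, E, G, H, J
Count = 8

Answer: 8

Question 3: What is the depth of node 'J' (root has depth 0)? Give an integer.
Path from root to J: F -> C -> G -> J
Depth = number of edges = 3

Answer: 3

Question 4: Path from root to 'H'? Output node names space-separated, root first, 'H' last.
Answer: F C D H

Derivation:
Walk down from root: F -> C -> D -> H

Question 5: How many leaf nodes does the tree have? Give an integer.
Leaves (nodes with no children): A, B, E, H, J

Answer: 5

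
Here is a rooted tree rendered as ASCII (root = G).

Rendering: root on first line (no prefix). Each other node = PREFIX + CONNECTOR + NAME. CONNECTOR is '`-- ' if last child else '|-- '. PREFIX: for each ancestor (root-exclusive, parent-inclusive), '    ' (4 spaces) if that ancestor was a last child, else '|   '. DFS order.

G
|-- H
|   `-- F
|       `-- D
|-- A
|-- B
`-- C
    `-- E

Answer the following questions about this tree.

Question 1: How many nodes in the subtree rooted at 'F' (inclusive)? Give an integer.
Answer: 2

Derivation:
Subtree rooted at F contains: D, F
Count = 2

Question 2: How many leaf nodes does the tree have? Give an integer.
Answer: 4

Derivation:
Leaves (nodes with no children): A, B, D, E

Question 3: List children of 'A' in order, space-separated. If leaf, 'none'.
Node A's children (from adjacency): (leaf)

Answer: none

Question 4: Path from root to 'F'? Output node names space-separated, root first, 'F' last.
Walk down from root: G -> H -> F

Answer: G H F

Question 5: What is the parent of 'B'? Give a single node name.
Answer: G

Derivation:
Scan adjacency: B appears as child of G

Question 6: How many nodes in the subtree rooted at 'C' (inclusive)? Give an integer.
Subtree rooted at C contains: C, E
Count = 2

Answer: 2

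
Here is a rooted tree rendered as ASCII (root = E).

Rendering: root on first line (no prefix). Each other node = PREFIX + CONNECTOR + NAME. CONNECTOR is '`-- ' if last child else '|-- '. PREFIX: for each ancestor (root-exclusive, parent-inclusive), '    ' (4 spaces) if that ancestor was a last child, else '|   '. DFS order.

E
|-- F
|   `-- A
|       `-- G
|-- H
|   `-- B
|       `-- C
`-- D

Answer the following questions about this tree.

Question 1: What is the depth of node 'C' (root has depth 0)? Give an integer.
Answer: 3

Derivation:
Path from root to C: E -> H -> B -> C
Depth = number of edges = 3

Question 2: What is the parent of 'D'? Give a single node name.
Answer: E

Derivation:
Scan adjacency: D appears as child of E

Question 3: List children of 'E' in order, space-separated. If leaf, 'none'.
Node E's children (from adjacency): F, H, D

Answer: F H D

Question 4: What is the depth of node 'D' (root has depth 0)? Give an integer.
Path from root to D: E -> D
Depth = number of edges = 1

Answer: 1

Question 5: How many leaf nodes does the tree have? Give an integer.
Answer: 3

Derivation:
Leaves (nodes with no children): C, D, G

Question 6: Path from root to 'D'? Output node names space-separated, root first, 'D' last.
Walk down from root: E -> D

Answer: E D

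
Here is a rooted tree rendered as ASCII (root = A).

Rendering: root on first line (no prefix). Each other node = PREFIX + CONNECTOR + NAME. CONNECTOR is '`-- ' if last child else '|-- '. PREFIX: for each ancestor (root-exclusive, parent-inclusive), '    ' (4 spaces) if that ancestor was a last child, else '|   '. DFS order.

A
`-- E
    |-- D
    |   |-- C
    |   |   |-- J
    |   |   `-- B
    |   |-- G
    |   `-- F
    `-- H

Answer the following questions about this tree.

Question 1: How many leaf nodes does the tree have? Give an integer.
Leaves (nodes with no children): B, F, G, H, J

Answer: 5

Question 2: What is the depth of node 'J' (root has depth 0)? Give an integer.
Path from root to J: A -> E -> D -> C -> J
Depth = number of edges = 4

Answer: 4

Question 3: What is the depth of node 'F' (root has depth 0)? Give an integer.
Answer: 3

Derivation:
Path from root to F: A -> E -> D -> F
Depth = number of edges = 3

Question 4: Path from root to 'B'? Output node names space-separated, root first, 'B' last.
Answer: A E D C B

Derivation:
Walk down from root: A -> E -> D -> C -> B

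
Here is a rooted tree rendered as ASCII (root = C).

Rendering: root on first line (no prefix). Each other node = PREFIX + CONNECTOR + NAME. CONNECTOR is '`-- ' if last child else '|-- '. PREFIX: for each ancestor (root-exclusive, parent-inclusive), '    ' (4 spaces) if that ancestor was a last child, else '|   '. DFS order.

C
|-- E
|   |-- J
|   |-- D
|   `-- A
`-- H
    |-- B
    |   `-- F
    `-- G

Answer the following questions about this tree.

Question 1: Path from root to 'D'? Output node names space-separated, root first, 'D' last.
Walk down from root: C -> E -> D

Answer: C E D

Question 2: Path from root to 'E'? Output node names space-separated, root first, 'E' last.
Answer: C E

Derivation:
Walk down from root: C -> E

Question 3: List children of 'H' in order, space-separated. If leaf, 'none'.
Node H's children (from adjacency): B, G

Answer: B G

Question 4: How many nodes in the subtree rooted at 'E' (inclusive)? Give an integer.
Subtree rooted at E contains: A, D, E, J
Count = 4

Answer: 4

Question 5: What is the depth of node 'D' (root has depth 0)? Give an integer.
Path from root to D: C -> E -> D
Depth = number of edges = 2

Answer: 2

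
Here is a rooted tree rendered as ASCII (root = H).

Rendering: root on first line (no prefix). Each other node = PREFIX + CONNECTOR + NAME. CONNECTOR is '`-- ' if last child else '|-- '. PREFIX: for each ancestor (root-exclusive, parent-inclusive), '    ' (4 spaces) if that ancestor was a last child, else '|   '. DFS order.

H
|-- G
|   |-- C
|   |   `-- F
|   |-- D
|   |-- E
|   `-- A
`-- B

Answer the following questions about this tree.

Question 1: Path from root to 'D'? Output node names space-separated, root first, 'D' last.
Answer: H G D

Derivation:
Walk down from root: H -> G -> D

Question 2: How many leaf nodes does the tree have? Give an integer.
Leaves (nodes with no children): A, B, D, E, F

Answer: 5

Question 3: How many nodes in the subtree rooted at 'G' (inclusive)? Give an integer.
Answer: 6

Derivation:
Subtree rooted at G contains: A, C, D, E, F, G
Count = 6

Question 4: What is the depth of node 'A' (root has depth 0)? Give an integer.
Path from root to A: H -> G -> A
Depth = number of edges = 2

Answer: 2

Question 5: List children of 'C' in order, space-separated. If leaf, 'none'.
Node C's children (from adjacency): F

Answer: F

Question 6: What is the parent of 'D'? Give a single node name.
Scan adjacency: D appears as child of G

Answer: G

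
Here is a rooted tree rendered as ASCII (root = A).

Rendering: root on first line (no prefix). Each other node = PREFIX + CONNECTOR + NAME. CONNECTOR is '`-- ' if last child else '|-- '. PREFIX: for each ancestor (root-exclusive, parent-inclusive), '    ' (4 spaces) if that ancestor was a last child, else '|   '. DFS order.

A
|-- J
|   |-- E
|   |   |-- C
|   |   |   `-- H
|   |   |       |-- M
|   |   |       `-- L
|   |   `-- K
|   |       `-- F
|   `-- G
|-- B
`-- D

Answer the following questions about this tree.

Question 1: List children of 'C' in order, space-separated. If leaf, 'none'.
Answer: H

Derivation:
Node C's children (from adjacency): H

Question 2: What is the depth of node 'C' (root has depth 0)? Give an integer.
Path from root to C: A -> J -> E -> C
Depth = number of edges = 3

Answer: 3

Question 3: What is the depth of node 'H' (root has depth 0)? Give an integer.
Path from root to H: A -> J -> E -> C -> H
Depth = number of edges = 4

Answer: 4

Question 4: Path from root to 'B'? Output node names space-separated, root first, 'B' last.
Walk down from root: A -> B

Answer: A B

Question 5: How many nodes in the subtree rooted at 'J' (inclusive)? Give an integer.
Answer: 9

Derivation:
Subtree rooted at J contains: C, E, F, G, H, J, K, L, M
Count = 9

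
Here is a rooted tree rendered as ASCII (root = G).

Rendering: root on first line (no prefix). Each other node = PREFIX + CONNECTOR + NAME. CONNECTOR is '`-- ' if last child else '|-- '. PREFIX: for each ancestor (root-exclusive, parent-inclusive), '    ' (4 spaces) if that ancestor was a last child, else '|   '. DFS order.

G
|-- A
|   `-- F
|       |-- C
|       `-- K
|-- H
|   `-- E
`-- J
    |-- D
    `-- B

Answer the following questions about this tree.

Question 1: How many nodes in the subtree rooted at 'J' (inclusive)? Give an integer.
Answer: 3

Derivation:
Subtree rooted at J contains: B, D, J
Count = 3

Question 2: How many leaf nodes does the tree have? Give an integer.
Answer: 5

Derivation:
Leaves (nodes with no children): B, C, D, E, K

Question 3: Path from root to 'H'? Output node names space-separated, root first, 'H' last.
Walk down from root: G -> H

Answer: G H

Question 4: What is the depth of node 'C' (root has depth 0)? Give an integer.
Path from root to C: G -> A -> F -> C
Depth = number of edges = 3

Answer: 3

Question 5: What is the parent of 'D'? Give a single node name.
Scan adjacency: D appears as child of J

Answer: J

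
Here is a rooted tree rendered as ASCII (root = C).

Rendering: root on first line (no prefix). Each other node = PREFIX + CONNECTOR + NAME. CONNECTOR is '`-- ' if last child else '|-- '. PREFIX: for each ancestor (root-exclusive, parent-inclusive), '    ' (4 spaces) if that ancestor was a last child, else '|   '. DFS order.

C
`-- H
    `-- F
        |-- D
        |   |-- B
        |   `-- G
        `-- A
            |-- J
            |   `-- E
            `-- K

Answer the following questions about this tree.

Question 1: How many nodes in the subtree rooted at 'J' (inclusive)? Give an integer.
Answer: 2

Derivation:
Subtree rooted at J contains: E, J
Count = 2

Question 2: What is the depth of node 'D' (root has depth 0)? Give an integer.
Answer: 3

Derivation:
Path from root to D: C -> H -> F -> D
Depth = number of edges = 3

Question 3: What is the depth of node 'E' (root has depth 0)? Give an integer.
Answer: 5

Derivation:
Path from root to E: C -> H -> F -> A -> J -> E
Depth = number of edges = 5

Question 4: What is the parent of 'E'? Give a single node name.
Answer: J

Derivation:
Scan adjacency: E appears as child of J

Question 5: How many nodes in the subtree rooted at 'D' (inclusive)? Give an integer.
Answer: 3

Derivation:
Subtree rooted at D contains: B, D, G
Count = 3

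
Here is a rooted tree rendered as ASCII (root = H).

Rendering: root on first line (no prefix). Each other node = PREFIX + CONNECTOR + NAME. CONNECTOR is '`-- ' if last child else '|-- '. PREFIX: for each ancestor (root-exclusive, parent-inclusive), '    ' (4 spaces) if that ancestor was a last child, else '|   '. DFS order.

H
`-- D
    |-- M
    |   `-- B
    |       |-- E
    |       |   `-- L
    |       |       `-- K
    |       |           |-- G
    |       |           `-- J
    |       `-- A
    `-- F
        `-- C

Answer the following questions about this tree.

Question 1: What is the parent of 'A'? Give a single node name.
Answer: B

Derivation:
Scan adjacency: A appears as child of B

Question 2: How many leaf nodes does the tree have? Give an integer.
Answer: 4

Derivation:
Leaves (nodes with no children): A, C, G, J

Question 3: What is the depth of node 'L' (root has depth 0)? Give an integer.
Answer: 5

Derivation:
Path from root to L: H -> D -> M -> B -> E -> L
Depth = number of edges = 5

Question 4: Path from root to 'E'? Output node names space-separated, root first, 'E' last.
Answer: H D M B E

Derivation:
Walk down from root: H -> D -> M -> B -> E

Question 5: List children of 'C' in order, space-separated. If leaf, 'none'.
Answer: none

Derivation:
Node C's children (from adjacency): (leaf)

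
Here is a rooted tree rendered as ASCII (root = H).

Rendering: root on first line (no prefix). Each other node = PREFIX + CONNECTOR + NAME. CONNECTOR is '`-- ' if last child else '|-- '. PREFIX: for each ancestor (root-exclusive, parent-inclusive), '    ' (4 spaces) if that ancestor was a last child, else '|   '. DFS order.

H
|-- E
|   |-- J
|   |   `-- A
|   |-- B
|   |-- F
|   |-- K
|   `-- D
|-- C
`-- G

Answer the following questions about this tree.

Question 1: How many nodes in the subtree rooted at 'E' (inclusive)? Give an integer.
Subtree rooted at E contains: A, B, D, E, F, J, K
Count = 7

Answer: 7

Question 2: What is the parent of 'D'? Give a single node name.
Answer: E

Derivation:
Scan adjacency: D appears as child of E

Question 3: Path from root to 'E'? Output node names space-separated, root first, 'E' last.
Answer: H E

Derivation:
Walk down from root: H -> E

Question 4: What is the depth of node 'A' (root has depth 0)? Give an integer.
Path from root to A: H -> E -> J -> A
Depth = number of edges = 3

Answer: 3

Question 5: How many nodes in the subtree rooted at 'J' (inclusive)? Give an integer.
Subtree rooted at J contains: A, J
Count = 2

Answer: 2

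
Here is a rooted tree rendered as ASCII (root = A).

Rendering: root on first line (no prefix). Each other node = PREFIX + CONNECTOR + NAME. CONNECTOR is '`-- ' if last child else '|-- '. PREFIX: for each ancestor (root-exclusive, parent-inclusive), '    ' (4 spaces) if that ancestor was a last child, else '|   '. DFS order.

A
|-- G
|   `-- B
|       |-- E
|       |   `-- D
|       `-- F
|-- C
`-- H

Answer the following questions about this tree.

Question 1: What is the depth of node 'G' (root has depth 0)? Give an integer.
Answer: 1

Derivation:
Path from root to G: A -> G
Depth = number of edges = 1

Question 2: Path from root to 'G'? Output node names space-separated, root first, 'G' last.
Walk down from root: A -> G

Answer: A G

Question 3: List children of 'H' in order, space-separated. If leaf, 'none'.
Answer: none

Derivation:
Node H's children (from adjacency): (leaf)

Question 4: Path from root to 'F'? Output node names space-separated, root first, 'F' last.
Walk down from root: A -> G -> B -> F

Answer: A G B F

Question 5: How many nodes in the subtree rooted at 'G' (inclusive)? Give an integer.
Answer: 5

Derivation:
Subtree rooted at G contains: B, D, E, F, G
Count = 5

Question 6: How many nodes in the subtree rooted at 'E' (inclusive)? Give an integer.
Answer: 2

Derivation:
Subtree rooted at E contains: D, E
Count = 2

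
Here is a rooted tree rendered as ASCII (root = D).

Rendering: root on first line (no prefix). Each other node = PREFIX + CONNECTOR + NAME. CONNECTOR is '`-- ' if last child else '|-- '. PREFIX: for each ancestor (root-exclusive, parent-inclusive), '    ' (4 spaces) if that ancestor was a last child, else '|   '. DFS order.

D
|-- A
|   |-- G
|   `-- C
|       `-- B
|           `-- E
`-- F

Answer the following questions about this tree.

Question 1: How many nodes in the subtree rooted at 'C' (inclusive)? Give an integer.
Answer: 3

Derivation:
Subtree rooted at C contains: B, C, E
Count = 3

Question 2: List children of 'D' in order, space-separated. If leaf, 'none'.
Answer: A F

Derivation:
Node D's children (from adjacency): A, F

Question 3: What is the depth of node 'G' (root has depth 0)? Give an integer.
Answer: 2

Derivation:
Path from root to G: D -> A -> G
Depth = number of edges = 2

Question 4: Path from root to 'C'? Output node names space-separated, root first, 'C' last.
Answer: D A C

Derivation:
Walk down from root: D -> A -> C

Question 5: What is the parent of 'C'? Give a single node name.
Answer: A

Derivation:
Scan adjacency: C appears as child of A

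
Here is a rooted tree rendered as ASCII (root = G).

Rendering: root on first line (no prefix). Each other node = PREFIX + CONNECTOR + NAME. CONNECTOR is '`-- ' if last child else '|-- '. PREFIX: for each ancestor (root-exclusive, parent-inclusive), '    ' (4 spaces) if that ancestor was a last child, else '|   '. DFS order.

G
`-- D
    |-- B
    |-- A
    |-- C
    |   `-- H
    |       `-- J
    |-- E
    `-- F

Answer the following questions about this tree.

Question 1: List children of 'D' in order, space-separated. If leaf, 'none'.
Node D's children (from adjacency): B, A, C, E, F

Answer: B A C E F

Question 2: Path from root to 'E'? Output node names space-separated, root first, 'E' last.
Answer: G D E

Derivation:
Walk down from root: G -> D -> E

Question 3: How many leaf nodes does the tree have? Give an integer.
Leaves (nodes with no children): A, B, E, F, J

Answer: 5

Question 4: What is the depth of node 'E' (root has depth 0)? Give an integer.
Answer: 2

Derivation:
Path from root to E: G -> D -> E
Depth = number of edges = 2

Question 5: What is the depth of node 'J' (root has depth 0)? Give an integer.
Answer: 4

Derivation:
Path from root to J: G -> D -> C -> H -> J
Depth = number of edges = 4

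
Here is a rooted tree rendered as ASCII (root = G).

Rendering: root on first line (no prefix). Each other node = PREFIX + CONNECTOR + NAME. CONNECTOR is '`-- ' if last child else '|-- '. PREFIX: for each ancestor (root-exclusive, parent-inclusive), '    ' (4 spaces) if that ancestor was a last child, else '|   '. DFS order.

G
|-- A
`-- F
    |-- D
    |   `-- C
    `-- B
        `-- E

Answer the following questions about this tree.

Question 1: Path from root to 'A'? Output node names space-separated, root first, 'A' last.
Answer: G A

Derivation:
Walk down from root: G -> A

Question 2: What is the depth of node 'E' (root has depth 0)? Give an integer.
Path from root to E: G -> F -> B -> E
Depth = number of edges = 3

Answer: 3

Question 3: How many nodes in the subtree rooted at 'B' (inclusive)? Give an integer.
Subtree rooted at B contains: B, E
Count = 2

Answer: 2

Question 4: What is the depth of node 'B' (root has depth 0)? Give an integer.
Answer: 2

Derivation:
Path from root to B: G -> F -> B
Depth = number of edges = 2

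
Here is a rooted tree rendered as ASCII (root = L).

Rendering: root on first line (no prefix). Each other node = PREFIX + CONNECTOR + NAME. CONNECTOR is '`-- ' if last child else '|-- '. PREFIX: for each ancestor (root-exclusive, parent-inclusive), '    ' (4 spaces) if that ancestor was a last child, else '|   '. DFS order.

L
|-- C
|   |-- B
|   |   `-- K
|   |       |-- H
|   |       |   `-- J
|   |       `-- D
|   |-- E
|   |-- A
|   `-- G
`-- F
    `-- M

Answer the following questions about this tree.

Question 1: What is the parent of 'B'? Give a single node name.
Scan adjacency: B appears as child of C

Answer: C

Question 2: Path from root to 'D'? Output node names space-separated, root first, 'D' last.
Answer: L C B K D

Derivation:
Walk down from root: L -> C -> B -> K -> D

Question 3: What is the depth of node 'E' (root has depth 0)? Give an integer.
Path from root to E: L -> C -> E
Depth = number of edges = 2

Answer: 2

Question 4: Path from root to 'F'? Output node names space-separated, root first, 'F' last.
Walk down from root: L -> F

Answer: L F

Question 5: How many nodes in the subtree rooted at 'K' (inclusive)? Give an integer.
Subtree rooted at K contains: D, H, J, K
Count = 4

Answer: 4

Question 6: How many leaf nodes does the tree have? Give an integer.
Answer: 6

Derivation:
Leaves (nodes with no children): A, D, E, G, J, M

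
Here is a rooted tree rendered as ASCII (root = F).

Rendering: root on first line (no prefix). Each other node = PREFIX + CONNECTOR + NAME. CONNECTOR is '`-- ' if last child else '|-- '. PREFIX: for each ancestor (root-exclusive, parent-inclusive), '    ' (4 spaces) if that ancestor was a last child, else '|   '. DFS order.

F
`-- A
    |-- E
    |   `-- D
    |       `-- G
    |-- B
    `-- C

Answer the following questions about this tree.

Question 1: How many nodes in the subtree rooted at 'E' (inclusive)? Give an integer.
Subtree rooted at E contains: D, E, G
Count = 3

Answer: 3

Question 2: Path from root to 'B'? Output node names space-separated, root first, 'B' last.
Answer: F A B

Derivation:
Walk down from root: F -> A -> B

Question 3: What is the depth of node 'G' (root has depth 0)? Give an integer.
Path from root to G: F -> A -> E -> D -> G
Depth = number of edges = 4

Answer: 4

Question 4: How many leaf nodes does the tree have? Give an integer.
Answer: 3

Derivation:
Leaves (nodes with no children): B, C, G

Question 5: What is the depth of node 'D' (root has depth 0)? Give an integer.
Answer: 3

Derivation:
Path from root to D: F -> A -> E -> D
Depth = number of edges = 3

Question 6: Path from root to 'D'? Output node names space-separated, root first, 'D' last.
Answer: F A E D

Derivation:
Walk down from root: F -> A -> E -> D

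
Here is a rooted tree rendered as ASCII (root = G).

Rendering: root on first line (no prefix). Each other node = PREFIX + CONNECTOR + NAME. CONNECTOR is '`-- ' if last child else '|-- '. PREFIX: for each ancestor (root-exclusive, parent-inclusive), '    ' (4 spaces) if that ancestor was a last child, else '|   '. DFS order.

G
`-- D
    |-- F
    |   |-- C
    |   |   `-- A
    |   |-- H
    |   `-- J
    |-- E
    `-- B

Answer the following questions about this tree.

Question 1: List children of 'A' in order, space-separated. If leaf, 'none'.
Answer: none

Derivation:
Node A's children (from adjacency): (leaf)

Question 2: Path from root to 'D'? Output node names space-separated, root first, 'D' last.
Answer: G D

Derivation:
Walk down from root: G -> D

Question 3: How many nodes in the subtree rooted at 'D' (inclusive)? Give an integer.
Subtree rooted at D contains: A, B, C, D, E, F, H, J
Count = 8

Answer: 8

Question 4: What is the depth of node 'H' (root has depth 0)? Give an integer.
Answer: 3

Derivation:
Path from root to H: G -> D -> F -> H
Depth = number of edges = 3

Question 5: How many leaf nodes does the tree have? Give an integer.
Answer: 5

Derivation:
Leaves (nodes with no children): A, B, E, H, J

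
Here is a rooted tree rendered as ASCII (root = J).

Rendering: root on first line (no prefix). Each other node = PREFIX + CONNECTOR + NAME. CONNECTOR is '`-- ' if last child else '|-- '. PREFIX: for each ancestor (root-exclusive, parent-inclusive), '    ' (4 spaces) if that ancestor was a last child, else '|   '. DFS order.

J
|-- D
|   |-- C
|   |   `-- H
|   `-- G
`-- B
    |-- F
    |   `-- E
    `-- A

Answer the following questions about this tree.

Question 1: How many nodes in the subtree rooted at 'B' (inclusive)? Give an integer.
Subtree rooted at B contains: A, B, E, F
Count = 4

Answer: 4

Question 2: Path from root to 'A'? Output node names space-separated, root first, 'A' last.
Walk down from root: J -> B -> A

Answer: J B A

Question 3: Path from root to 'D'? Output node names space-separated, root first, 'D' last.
Answer: J D

Derivation:
Walk down from root: J -> D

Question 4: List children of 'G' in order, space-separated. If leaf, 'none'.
Answer: none

Derivation:
Node G's children (from adjacency): (leaf)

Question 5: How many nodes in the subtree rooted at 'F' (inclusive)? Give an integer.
Answer: 2

Derivation:
Subtree rooted at F contains: E, F
Count = 2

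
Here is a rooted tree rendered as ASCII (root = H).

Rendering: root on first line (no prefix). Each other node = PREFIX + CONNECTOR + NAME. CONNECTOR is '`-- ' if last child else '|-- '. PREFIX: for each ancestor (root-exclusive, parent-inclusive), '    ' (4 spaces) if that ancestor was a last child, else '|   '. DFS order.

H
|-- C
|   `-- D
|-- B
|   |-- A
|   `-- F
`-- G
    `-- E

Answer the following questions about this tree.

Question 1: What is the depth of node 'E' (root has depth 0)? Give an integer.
Answer: 2

Derivation:
Path from root to E: H -> G -> E
Depth = number of edges = 2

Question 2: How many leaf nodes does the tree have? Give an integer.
Answer: 4

Derivation:
Leaves (nodes with no children): A, D, E, F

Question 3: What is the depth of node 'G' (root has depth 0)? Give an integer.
Path from root to G: H -> G
Depth = number of edges = 1

Answer: 1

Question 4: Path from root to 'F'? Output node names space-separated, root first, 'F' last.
Walk down from root: H -> B -> F

Answer: H B F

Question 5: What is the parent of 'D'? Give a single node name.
Answer: C

Derivation:
Scan adjacency: D appears as child of C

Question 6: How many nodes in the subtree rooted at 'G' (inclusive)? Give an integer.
Subtree rooted at G contains: E, G
Count = 2

Answer: 2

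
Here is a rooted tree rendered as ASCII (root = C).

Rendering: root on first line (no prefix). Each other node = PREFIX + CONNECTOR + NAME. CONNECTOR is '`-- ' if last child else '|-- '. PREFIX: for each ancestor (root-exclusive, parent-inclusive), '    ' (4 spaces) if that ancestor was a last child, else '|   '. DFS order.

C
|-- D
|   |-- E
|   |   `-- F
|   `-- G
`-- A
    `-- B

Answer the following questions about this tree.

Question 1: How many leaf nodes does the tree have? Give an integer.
Leaves (nodes with no children): B, F, G

Answer: 3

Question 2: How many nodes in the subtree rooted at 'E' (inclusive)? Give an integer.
Answer: 2

Derivation:
Subtree rooted at E contains: E, F
Count = 2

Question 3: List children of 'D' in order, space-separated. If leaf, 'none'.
Answer: E G

Derivation:
Node D's children (from adjacency): E, G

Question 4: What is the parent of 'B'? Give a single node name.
Scan adjacency: B appears as child of A

Answer: A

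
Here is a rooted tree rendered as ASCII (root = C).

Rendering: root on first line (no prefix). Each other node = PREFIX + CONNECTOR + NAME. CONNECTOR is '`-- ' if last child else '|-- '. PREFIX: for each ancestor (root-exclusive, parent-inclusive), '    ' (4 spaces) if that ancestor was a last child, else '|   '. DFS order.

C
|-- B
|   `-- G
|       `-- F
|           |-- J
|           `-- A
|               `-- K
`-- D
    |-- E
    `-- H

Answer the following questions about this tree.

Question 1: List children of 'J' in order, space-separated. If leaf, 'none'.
Node J's children (from adjacency): (leaf)

Answer: none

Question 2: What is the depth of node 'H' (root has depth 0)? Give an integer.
Answer: 2

Derivation:
Path from root to H: C -> D -> H
Depth = number of edges = 2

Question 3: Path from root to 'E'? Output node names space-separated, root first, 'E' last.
Answer: C D E

Derivation:
Walk down from root: C -> D -> E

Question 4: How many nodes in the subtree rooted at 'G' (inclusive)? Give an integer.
Answer: 5

Derivation:
Subtree rooted at G contains: A, F, G, J, K
Count = 5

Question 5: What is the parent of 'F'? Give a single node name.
Answer: G

Derivation:
Scan adjacency: F appears as child of G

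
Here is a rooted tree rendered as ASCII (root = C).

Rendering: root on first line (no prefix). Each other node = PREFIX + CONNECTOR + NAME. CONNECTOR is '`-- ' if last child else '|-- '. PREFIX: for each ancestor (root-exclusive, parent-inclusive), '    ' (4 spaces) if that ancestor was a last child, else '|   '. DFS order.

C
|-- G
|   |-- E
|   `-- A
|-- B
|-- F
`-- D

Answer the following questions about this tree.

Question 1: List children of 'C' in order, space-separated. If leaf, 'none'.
Answer: G B F D

Derivation:
Node C's children (from adjacency): G, B, F, D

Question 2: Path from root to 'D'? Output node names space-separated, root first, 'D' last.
Answer: C D

Derivation:
Walk down from root: C -> D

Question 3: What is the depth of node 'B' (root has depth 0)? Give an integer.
Answer: 1

Derivation:
Path from root to B: C -> B
Depth = number of edges = 1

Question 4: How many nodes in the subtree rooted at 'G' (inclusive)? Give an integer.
Subtree rooted at G contains: A, E, G
Count = 3

Answer: 3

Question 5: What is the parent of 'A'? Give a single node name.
Scan adjacency: A appears as child of G

Answer: G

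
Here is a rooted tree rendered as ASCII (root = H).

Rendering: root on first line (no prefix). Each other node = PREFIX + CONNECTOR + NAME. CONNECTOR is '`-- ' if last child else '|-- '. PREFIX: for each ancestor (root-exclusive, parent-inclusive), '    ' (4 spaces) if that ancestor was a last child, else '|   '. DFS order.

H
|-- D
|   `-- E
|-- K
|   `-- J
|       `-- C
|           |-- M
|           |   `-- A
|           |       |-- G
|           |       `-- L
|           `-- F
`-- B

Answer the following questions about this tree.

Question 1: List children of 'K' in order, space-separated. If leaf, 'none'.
Node K's children (from adjacency): J

Answer: J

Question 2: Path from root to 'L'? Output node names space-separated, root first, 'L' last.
Walk down from root: H -> K -> J -> C -> M -> A -> L

Answer: H K J C M A L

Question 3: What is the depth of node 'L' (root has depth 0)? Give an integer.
Answer: 6

Derivation:
Path from root to L: H -> K -> J -> C -> M -> A -> L
Depth = number of edges = 6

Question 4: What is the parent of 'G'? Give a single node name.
Answer: A

Derivation:
Scan adjacency: G appears as child of A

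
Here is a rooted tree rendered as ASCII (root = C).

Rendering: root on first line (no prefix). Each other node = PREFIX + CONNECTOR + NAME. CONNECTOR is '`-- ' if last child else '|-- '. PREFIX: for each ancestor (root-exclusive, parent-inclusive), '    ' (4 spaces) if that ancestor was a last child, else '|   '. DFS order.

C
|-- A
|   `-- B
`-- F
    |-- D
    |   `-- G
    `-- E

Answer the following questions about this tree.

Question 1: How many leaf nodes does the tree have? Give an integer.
Answer: 3

Derivation:
Leaves (nodes with no children): B, E, G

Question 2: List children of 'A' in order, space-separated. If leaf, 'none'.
Node A's children (from adjacency): B

Answer: B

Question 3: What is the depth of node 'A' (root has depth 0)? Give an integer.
Answer: 1

Derivation:
Path from root to A: C -> A
Depth = number of edges = 1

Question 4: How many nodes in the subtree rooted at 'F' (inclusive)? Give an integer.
Subtree rooted at F contains: D, E, F, G
Count = 4

Answer: 4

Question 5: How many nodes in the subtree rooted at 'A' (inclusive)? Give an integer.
Answer: 2

Derivation:
Subtree rooted at A contains: A, B
Count = 2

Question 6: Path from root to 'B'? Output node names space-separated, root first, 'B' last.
Answer: C A B

Derivation:
Walk down from root: C -> A -> B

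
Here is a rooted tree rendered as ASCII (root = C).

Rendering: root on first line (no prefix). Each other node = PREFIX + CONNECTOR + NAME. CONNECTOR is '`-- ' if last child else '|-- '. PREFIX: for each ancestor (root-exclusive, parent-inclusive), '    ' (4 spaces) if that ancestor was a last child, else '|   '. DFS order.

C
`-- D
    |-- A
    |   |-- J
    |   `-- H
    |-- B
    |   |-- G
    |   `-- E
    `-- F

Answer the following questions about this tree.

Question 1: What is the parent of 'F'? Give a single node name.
Answer: D

Derivation:
Scan adjacency: F appears as child of D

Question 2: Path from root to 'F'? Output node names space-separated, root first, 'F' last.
Walk down from root: C -> D -> F

Answer: C D F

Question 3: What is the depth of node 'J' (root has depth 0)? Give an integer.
Answer: 3

Derivation:
Path from root to J: C -> D -> A -> J
Depth = number of edges = 3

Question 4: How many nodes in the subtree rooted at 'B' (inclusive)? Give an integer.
Subtree rooted at B contains: B, E, G
Count = 3

Answer: 3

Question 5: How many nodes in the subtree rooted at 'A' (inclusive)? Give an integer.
Answer: 3

Derivation:
Subtree rooted at A contains: A, H, J
Count = 3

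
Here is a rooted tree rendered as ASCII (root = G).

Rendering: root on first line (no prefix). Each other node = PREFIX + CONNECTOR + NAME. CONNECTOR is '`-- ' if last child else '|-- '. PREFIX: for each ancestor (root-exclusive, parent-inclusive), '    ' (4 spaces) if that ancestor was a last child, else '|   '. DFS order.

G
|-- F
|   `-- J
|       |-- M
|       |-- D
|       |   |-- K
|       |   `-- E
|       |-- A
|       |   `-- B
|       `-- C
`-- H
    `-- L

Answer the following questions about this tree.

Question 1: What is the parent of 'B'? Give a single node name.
Scan adjacency: B appears as child of A

Answer: A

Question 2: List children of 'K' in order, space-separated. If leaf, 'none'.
Node K's children (from adjacency): (leaf)

Answer: none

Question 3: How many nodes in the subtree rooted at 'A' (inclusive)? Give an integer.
Subtree rooted at A contains: A, B
Count = 2

Answer: 2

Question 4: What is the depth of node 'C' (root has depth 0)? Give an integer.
Path from root to C: G -> F -> J -> C
Depth = number of edges = 3

Answer: 3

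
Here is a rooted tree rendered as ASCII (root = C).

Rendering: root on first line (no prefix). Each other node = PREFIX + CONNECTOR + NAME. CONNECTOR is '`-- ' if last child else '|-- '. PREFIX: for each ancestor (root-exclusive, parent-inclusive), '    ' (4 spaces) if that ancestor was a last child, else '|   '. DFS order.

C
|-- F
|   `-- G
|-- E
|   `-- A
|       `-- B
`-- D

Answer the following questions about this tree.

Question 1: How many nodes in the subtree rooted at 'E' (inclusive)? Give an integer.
Subtree rooted at E contains: A, B, E
Count = 3

Answer: 3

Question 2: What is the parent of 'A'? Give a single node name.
Scan adjacency: A appears as child of E

Answer: E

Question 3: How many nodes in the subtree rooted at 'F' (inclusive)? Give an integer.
Subtree rooted at F contains: F, G
Count = 2

Answer: 2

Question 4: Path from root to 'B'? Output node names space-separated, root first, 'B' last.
Walk down from root: C -> E -> A -> B

Answer: C E A B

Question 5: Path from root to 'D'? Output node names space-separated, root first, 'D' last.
Answer: C D

Derivation:
Walk down from root: C -> D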